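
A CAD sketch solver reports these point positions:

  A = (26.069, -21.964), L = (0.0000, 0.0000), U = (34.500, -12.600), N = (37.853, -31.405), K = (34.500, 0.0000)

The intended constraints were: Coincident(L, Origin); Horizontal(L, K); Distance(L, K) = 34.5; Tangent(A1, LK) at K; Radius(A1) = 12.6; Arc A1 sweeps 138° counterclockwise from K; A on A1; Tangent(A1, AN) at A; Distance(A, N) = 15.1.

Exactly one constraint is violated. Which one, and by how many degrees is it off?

Tangent(A1, AN) at A — off by 3.30°.

L = (0.00, 0.00) ✓; L.y = 0.00, K.y = 0.00 ✓; |LK| = 34.50 ✓; ∠(UK, KL) = 90.00° ✓; |UK| = 12.60 ✓; bearing(U→A) − bearing(U→K) = 138.0° ✓; |UA| = 12.60 ✓; ∠(UA, AN) = 86.70° ✗; |AN| = 15.10 ✓.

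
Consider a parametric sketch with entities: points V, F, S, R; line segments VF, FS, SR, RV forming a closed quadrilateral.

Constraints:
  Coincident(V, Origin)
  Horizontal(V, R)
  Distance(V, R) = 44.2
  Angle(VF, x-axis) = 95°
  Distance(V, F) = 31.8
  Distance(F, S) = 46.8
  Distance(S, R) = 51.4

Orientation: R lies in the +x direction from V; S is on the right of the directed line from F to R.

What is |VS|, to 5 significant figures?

15.860

V is at the origin; V and R share the same y with |VR| = 44.2 and R in +x, so R = (44.2, 0). VF runs at 95.0° with |VF| = 31.8, so F = (-2.7716, 31.679). S is determined by |FS| = 46.8 and |SR| = 51.4 together: it lies at the intersection of circle(F, 46.8) and circle(R, 51.4). With |FR| = 56.656, the foot of the radical line on FR is 24.341 from F and the perpendicular offset is √(46.8² − 24.341²) = 39.972. Taking the right-of-FR solution: S = (-4.9410, -15.071).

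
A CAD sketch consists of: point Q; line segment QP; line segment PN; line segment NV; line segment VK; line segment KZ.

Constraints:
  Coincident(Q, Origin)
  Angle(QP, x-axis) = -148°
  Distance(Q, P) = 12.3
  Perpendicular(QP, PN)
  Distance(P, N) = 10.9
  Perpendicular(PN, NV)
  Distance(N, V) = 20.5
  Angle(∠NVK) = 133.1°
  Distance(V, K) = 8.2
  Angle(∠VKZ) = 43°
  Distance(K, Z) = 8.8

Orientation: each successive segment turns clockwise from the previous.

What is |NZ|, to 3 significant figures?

18.1

Q is at the origin; QP runs at -148.0° with length 12.3, so P = (-10.4, -6.52). The perpendicularity gives PN at right angles to QP, so PN runs at 122°; with |PN| = 10.9, N = (-16.2, 2.73). PN is perpendicular to NV, so NV runs at 32.0°; with |NV| = 20.5, V = (1.18, 13.6). ∠NVK = 133.1° gives VK at -14.9° from the x-axis; with |VK| = 8.2, K = (9.10, 11.5). ∠VKZ = 43.0° gives KZ at -152° from the x-axis; with |KZ| = 8.8, Z = (1.34, 7.34). Then |NZ| = |Z − N| = 18.1.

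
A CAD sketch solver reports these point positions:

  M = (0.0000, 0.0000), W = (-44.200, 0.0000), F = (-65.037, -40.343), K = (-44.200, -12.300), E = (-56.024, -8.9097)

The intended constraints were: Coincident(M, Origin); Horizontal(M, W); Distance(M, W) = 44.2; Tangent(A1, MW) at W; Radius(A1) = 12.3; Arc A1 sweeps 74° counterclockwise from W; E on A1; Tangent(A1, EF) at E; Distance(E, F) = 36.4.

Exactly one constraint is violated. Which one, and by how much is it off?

Distance(E, F) = 36.4 — off by 3.70.

M = (0.00, 0.00) ✓; M.y = 0.00, W.y = 0.00 ✓; |MW| = 44.20 ✓; ∠(KW, WM) = 90.00° ✓; |KW| = 12.30 ✓; bearing(K→E) − bearing(K→W) = 74.00° ✓; |KE| = 12.30 ✓; ∠(KE, EF) = 90.00° ✓; |EF| = 32.70 ✗.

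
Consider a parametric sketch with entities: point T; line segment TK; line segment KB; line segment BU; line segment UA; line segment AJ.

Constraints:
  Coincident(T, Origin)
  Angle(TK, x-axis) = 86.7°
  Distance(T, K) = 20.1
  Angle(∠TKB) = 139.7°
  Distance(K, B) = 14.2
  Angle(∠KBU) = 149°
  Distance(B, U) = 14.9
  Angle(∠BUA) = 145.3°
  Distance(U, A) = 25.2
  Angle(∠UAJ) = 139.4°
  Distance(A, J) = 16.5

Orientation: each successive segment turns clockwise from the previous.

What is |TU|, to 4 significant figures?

42.64

∠TKB = 139.7° gives KB at 46.40° from the x-axis; with |KB| = 14.2, B = (10.95, 30.35). ∠KBU = 149.0° gives BU at 15.40° from the x-axis; with |BU| = 14.9, U = (25.31, 34.31). Then |TU| = |U − T| = 42.64.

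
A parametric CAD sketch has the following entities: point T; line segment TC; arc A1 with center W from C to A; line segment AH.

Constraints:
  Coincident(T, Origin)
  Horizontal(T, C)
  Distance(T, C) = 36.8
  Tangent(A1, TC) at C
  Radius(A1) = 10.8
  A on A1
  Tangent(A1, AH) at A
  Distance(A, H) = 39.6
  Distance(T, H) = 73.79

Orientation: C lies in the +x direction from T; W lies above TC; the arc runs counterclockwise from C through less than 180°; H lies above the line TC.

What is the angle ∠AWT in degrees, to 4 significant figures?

148.6°

Checks: T.y = 0.00, C.y = 0.00 ✓; ∠(WC, CT) = 90.00° ✓; |WC| = 10.80 ✓; |WA| = 10.80 ✓; ∠(WA, AH) = 90.00° ✓; |AH| = 39.60 ✓; |TH| = 73.79 ✓.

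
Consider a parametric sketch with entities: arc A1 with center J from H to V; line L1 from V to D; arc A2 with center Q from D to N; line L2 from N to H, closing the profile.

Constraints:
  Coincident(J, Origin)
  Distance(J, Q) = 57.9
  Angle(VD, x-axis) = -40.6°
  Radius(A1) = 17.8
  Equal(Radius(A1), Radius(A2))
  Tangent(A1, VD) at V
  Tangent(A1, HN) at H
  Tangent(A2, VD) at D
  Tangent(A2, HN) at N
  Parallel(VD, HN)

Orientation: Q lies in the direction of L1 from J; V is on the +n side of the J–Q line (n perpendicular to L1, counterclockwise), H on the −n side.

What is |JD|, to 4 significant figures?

60.57

Tangency of A1 to both parallel lines with radius 17.8 puts V and H at J ± 17.8·n: V = (11.58, 13.52), H = (-11.58, -13.52). Equal radii place D and N the same way about Q: D = Q + 17.8·n = (55.55, -24.16), N = Q − 17.8·n = (32.38, -51.19). Then |JD| = |D − J| = 60.57.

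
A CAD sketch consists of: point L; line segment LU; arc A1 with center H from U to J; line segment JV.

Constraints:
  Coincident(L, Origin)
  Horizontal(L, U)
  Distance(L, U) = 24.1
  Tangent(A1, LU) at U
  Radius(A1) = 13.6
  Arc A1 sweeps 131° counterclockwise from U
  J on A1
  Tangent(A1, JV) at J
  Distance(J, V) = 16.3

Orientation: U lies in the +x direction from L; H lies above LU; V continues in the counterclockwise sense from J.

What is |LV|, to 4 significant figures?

42.11

On A1, U sits at bearing -90° from H; a 131° counterclockwise sweep puts J at bearing 41°, so J = H + 13.6·(cos 41°, sin 41°) = (34.36, 22.52). The tangent condition forces HJ to be normal to JV, so JV runs along (−sin 41°, cos 41°); with |JV| = 16.3, V = (23.67, 34.82). Then |LV| = |V − L| = 42.11.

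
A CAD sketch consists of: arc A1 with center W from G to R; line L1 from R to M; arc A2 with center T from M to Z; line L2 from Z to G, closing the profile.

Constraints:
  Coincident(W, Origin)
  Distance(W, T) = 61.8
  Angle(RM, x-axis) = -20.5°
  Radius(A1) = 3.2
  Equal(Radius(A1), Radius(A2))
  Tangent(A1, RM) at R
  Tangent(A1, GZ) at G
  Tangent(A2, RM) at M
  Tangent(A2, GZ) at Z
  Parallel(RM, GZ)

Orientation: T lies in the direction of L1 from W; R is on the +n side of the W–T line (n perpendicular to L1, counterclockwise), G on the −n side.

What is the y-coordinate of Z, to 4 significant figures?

-24.64

The slot axis is L1's direction at -20.5°, so u = (cos -20.5°, sin -20.5°) = (0.9367, -0.3502) and n = (−sin -20.5°, cos -20.5°) = (0.3502, 0.9367). W is at the origin and T lies 61.8 along u from W, so T = 61.8·u = (57.89, -21.64). Tangency of A1 to both parallel lines with radius 3.2 puts R and G at W ± 3.2·n: R = (1.121, 2.997), G = (-1.121, -2.997). Equal radii place M and Z the same way about T: M = T + 3.2·n = (59.01, -18.65), Z = T − 3.2·n = (56.77, -24.64). So Z.y = -24.64.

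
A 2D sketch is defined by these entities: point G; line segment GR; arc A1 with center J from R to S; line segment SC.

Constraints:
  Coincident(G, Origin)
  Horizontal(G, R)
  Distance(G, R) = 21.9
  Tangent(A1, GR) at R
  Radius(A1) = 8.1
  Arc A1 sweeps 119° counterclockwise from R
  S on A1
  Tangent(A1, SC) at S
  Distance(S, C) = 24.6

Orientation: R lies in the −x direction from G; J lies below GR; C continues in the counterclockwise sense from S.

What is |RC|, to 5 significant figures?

33.890

G is at the origin; G and R share the same y with |GR| = 21.9 and R on the −x side, so R = (-21.900, 0.0000). Since A1 is tangent to GR there, JR ⟂ GR, so J = R + (0, -8.1) = (-21.900, -8.1000). On A1, R sits at bearing 90° from J; a 119° counterclockwise sweep puts S at bearing 209°, so S = J + 8.1·(cos 209°, sin 209°) = (-28.984, -12.027). A1 meets SC tangentially, so JS is at right angles to SC, so SC runs along (−sin 209°, cos 209°); with |SC| = 24.6, C = (-17.058, -33.543). Then |RC| = |C − R| = 33.890.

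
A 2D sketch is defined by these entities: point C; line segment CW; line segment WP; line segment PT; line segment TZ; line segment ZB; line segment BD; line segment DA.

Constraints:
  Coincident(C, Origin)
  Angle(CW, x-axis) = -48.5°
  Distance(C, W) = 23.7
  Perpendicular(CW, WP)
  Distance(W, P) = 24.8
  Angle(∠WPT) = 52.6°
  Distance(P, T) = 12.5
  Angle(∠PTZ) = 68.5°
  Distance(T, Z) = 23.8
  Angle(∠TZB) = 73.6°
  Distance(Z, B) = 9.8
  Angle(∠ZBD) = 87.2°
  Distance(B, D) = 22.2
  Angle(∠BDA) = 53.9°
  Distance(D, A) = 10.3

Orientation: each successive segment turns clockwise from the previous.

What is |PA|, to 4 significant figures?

15.89

C is at the origin; CW runs at -48.5° with length 23.7, so W = (15.70, -17.75). CW ⟂ WP, so WP runs at -138.5°; with |WP| = 24.8, P = (-2.870, -34.18). ∠WPT = 52.6° gives PT at 94.10° from the x-axis; with |PT| = 12.5, T = (-3.764, -21.72). ∠PTZ = 68.5° gives TZ at -17.40° from the x-axis; with |TZ| = 23.8, Z = (18.95, -28.83). ∠TZB = 73.6° gives ZB at -123.8° from the x-axis; with |ZB| = 9.8, B = (13.50, -36.98). ∠ZBD = 87.2° gives BD at 143.4° from the x-axis; with |BD| = 22.2, D = (-4.327, -23.74). ∠BDA = 53.9° gives DA at 17.30° from the x-axis; with |DA| = 10.3, A = (5.507, -20.68). Then |PA| = |A − P| = 15.89.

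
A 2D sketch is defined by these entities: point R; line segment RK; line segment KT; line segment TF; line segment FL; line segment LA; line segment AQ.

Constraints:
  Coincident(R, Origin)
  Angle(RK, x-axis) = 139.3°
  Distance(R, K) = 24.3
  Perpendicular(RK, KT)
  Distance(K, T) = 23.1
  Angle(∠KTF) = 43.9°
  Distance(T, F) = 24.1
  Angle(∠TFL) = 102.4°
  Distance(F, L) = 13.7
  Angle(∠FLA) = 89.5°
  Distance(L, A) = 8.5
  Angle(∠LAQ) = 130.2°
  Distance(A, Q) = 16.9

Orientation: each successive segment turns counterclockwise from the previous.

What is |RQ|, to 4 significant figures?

28.79

∠FLA = 89.5° gives LA at 173.5° from the x-axis; with |LA| = 8.5, A = (-16.27, 15.16). ∠LAQ = 130.2° gives AQ at -136.7° from the x-axis; with |AQ| = 16.9, Q = (-28.57, 3.571). Then |RQ| = |Q − R| = 28.79.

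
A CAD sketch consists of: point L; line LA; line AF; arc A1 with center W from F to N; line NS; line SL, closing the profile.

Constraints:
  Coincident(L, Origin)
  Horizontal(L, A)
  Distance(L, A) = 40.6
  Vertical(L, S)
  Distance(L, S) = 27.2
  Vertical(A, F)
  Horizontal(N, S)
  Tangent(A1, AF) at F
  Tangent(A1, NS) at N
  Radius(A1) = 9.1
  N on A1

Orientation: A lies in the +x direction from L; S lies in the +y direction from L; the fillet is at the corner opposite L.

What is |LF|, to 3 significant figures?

44.5

L is at the origin; LA is horizontal with |LA| = 40.6 and A on the +x side, so A = (40.6, 0.00). LS is vertical with |LS| = 27.2 and S on the +y side, so S = (0.00, 27.2). The virtual corner opposite L is at (40.6, 27.2). Since A1 is tangent to AF there, WF ⟂ AF and the tangent condition forces WN to be normal to NS, with radius 9.1, so the center W sits 9.1 in from both sides at W = (31.5, 18.1). That places the tangent points at F = (40.6, 18.1) on AF and N = (31.5, 27.2) on NS. Then |LF| = |F − L| = 44.5.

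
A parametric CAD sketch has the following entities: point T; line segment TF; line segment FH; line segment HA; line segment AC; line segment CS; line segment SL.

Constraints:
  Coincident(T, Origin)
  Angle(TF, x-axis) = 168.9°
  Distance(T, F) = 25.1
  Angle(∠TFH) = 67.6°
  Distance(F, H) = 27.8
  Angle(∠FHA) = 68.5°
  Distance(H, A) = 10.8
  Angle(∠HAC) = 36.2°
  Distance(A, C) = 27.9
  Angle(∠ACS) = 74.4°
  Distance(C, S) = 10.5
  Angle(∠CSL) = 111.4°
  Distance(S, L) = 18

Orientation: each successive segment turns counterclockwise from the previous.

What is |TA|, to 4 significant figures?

19.42

T is at the origin; TF runs at 168.9° with length 25.1, so F = (-24.63, 4.832). ∠TFH = 67.6° gives FH at -78.70° from the x-axis; with |FH| = 27.8, H = (-19.18, -22.43). ∠FHA = 68.5° gives HA at 32.80° from the x-axis; with |HA| = 10.8, A = (-10.11, -16.58). Then |TA| = |A − T| = 19.42.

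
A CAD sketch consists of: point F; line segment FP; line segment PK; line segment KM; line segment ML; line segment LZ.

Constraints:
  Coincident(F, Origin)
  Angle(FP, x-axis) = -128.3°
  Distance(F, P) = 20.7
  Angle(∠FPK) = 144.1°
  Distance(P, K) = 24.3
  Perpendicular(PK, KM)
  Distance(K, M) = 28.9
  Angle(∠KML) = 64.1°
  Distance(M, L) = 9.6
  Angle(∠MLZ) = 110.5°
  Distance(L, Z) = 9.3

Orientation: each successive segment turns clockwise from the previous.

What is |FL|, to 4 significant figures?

34.78

F is at the origin; FP runs at -128.3° with length 20.7, so P = (-12.83, -16.24). ∠FPK = 144.1° gives PK at -164.2° from the x-axis; with |PK| = 24.3, K = (-36.21, -22.86). PK is perpendicular to KM, so KM runs at 105.8°; with |KM| = 28.9, M = (-44.08, 4.947). ∠KML = 64.1° gives ML at -10.10° from the x-axis; with |ML| = 9.6, L = (-34.63, 3.263). Then |FL| = |L − F| = 34.78.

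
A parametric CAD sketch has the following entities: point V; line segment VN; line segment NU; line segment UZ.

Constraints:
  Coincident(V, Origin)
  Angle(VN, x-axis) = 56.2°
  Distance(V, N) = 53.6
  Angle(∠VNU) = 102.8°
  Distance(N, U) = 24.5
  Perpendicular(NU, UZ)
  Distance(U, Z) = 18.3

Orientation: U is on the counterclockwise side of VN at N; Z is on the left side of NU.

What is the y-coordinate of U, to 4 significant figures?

62.34

V is at the origin; VN runs at 56.2° with length 53.6, so N = 53.6·(cos 56.2°, sin 56.2°) = (29.82, 44.54). ∠VNU = 102.8°, so NU runs at 56.2° + (180° − 102.8°) = 133.4° from the x-axis; with |NU| = 24.5, U = N + 24.5·(cos 133.4°, sin 133.4°) = (12.98, 62.34). So U.y = 62.34.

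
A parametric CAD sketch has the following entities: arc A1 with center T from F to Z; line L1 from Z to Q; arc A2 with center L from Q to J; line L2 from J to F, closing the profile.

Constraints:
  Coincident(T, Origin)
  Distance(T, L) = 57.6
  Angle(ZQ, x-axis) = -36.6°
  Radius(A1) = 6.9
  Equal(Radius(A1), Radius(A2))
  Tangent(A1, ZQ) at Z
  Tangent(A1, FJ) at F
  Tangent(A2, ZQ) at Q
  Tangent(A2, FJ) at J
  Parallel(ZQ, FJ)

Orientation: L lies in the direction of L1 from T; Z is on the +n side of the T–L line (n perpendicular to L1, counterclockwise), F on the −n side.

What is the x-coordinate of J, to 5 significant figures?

42.128

Tangency of A1 to both parallel lines with radius 6.9 puts Z and F at T ± 6.9·n: Z = (4.1140, 5.5394), F = (-4.1140, -5.5394). Equal radii place Q and J the same way about L: Q = L + 6.9·n = (50.356, -28.803), J = L − 6.9·n = (42.128, -39.882). So J.x = 42.128.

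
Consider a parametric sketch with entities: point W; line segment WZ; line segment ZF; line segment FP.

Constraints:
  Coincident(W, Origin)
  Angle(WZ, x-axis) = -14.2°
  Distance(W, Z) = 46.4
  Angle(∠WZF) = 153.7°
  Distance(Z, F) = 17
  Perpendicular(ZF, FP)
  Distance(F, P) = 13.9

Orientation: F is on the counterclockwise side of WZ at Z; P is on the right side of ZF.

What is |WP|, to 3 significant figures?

68.0

W is at the origin; WZ runs at -14.2° with length 46.4, so Z = 46.4·(cos -14.2°, sin -14.2°) = (45.0, -11.4). ∠WZF = 153.7°, so ZF runs at -14.2° + (180° − 153.7°) = 12.1° from the x-axis; with |ZF| = 17.0, F = Z + 17.0·(cos 12.1°, sin 12.1°) = (61.6, -7.82). ZF ⟂ FP; with |FP| = 13.9 on the right of ZF, P = F + 13.9·(0.210, -0.978) = (64.5, -21.4). Then |WP| = |P − W| = 68.0.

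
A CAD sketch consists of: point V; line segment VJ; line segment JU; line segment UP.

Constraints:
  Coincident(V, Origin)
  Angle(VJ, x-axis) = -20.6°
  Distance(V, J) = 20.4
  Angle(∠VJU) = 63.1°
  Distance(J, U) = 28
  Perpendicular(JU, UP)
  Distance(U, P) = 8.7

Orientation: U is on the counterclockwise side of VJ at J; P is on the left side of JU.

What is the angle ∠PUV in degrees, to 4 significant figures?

45.90°

V is at the origin; VJ runs at -20.6° with length 20.4, so J = 20.4·(cos -20.6°, sin -20.6°) = (19.10, -7.178). ∠VJU = 63.1°, so JU runs at -20.6° + (180° − 63.1°) = 96.30° from the x-axis; with |JU| = 28.0, U = J + 28.0·(cos 96.30°, sin 96.30°) = (16.02, 20.65). JU ⟂ UP; with |UP| = 8.7 on the left of JU, P = U + 8.7·(-0.9940, -0.1097) = (7.376, 19.70). Then cos ∠PUV = UP·UV / (|UP||UV|), giving 45.90°.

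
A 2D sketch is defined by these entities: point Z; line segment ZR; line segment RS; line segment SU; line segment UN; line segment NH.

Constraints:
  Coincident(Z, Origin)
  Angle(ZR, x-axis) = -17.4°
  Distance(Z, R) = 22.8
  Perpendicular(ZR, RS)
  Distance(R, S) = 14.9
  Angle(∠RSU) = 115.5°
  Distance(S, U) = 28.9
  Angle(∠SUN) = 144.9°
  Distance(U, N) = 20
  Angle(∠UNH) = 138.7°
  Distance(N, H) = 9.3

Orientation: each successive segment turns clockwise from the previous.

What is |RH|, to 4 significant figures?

54.33

Z is at the origin; ZR runs at -17.4° with length 22.8, so R = (21.76, -6.818). ZR is perpendicular to RS, so RS runs at -107.4°; with |RS| = 14.9, S = (17.30, -21.04). ∠RSU = 115.5° gives SU at -171.9° from the x-axis; with |SU| = 28.9, U = (-11.31, -25.11). ∠SUN = 144.9° gives UN at 153.0° from the x-axis; with |UN| = 20.0, N = (-29.13, -16.03). ∠UNH = 138.7° gives NH at 111.7° from the x-axis; with |NH| = 9.3, H = (-32.57, -7.388). Then |RH| = |H − R| = 54.33.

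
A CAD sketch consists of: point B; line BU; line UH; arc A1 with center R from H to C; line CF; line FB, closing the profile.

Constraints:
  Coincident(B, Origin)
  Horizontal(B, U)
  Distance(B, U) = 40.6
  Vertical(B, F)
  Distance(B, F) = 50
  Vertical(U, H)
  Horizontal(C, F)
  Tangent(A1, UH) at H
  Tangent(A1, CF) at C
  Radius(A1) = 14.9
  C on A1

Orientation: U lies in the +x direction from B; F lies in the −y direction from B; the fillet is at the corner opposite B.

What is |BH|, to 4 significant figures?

53.67

The virtual corner opposite B is at (40.60, -50.00). Since A1 is tangent to UH there, RH ⟂ UH and since A1 is tangent to CF there, RC ⟂ CF, with radius 14.9, so the center R sits 14.9 in from both sides at R = (25.70, -35.10). That places the tangent points at H = (40.60, -35.10) on UH and C = (25.70, -50.00) on CF. Then |BH| = |H − B| = 53.67.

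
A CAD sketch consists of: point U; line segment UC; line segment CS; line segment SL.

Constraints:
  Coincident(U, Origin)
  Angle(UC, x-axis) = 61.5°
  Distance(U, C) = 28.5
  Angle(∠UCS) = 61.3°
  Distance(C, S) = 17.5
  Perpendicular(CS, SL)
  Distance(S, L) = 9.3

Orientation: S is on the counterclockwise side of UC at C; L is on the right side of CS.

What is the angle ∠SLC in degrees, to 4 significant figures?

62.01°

U is at the origin; UC runs at 61.5° with length 28.5, so C = 28.5·(cos 61.5°, sin 61.5°) = (13.60, 25.05). ∠UCS = 61.3°, so CS runs at 61.5° + (180° − 61.3°) = 180.2° from the x-axis; with |CS| = 17.5, S = C + 17.5·(cos 180.2°, sin 180.2°) = (-3.901, 24.99). The perpendicularity gives SL at right angles to CS; with |SL| = 9.3 on the right of CS, L = S + 9.3·(-0.003491, 1.000) = (-3.933, 34.29). Then cos ∠SLC = LS·LC / (|LS||LC|), giving 62.01°.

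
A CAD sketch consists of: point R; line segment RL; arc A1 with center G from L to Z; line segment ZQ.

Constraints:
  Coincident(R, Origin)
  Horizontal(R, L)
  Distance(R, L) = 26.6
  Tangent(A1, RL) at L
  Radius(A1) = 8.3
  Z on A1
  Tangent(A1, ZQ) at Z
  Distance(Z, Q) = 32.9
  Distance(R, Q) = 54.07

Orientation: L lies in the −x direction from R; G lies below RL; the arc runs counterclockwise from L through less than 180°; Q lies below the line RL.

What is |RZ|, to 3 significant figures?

35.9

R is at the origin; R and L share the same y with |RL| = 26.6 and L on the −x side, so L = (-26.6, 0.00). A1 meets RL tangentially, so GL is at right angles to RL, so G = L + (0, -8.3) = (-26.6, -8.30). Since GZ ⟂ ZQ (tangency), |GQ| = √(8.3² + 32.9²) = 33.9 regardless of where Z sits on A1. So Q lies on both circle(R, 54.07) and circle(G, 33.9); the below-RL intersection is Q = (-35.1, -41.2). Z is the foot of the tangent from Q: Z = (-34.9, -8.26).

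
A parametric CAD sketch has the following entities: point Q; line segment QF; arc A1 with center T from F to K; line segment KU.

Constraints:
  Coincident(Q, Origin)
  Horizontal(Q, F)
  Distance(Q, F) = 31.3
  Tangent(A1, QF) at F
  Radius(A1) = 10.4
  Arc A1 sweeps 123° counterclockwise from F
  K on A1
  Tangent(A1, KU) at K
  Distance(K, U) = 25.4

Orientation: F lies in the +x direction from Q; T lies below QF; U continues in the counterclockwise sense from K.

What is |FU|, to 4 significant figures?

37.71

On A1, F sits at bearing 90° from T; a 123° counterclockwise sweep puts K at bearing 213°, so K = T + 10.4·(cos 213°, sin 213°) = (22.58, -16.06). Tangency of A1 to KU means the radius TK is perpendicular to KU, so KU runs along (−sin 213°, cos 213°); with |KU| = 25.4, U = (36.41, -37.37). Then |FU| = |U − F| = 37.71.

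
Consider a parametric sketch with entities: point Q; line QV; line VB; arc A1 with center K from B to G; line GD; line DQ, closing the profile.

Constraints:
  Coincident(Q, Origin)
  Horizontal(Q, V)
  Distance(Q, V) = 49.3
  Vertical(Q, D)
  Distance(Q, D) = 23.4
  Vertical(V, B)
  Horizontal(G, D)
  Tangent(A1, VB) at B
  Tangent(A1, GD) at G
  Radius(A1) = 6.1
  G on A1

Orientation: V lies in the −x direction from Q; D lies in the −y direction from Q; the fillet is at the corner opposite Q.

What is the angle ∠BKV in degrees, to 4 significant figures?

70.58°

Q is at the origin; Q and V share the same y with |QV| = 49.3 and V on the −x side, so V = (-49.30, 0.000). QD is vertical with |QD| = 23.4 and D on the −y side, so D = (0.000, -23.40). The virtual corner opposite Q is at (-49.30, -23.40). The tangent condition forces KB to be normal to VB and A1 meets GD tangentially, so KG is at right angles to GD, with radius 6.1, so the center K sits 6.1 in from both sides at K = (-43.20, -17.30). That places the tangent points at B = (-49.30, -17.30) on VB and G = (-43.20, -23.40) on GD. Then cos ∠BKV = KB·KV / (|KB||KV|), giving 70.58°.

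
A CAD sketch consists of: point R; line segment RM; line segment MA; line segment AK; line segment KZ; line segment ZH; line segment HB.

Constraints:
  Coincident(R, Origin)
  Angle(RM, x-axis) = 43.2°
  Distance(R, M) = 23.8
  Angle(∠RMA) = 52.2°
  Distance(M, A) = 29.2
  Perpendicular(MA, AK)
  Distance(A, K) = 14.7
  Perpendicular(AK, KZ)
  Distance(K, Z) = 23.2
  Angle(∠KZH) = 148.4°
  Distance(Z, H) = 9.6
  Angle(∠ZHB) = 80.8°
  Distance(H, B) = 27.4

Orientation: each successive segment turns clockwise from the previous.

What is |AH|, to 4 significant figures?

32.83

R is at the origin; RM runs at 43.2° with length 23.8, so M = (17.35, 16.29). ∠RMA = 52.2° gives MA at -84.60° from the x-axis; with |MA| = 29.2, A = (20.10, -12.78). The perpendicularity gives AK at right angles to MA, so AK runs at -174.6°; with |AK| = 14.7, K = (5.463, -14.16). The perpendicularity gives KZ at right angles to AK, so KZ runs at 95.40°; with |KZ| = 23.2, Z = (3.279, 8.935). ∠KZH = 148.4° gives ZH at 63.80° from the x-axis; with |ZH| = 9.6, H = (7.518, 17.55). Then |AH| = |H − A| = 32.83.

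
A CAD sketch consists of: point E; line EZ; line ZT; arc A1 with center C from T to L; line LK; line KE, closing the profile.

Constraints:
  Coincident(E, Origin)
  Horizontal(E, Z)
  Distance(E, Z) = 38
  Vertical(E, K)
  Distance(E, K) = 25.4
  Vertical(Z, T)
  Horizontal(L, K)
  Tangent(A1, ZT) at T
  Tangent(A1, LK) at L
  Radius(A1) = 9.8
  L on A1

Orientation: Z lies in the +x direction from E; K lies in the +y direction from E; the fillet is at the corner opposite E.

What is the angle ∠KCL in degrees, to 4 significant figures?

70.84°

The virtual corner opposite E is at (38.00, 25.40). A1 meets ZT tangentially, so CT is at right angles to ZT and the tangent condition forces CL to be normal to LK, with radius 9.8, so the center C sits 9.8 in from both sides at C = (28.20, 15.60). That places the tangent points at T = (38.00, 15.60) on ZT and L = (28.20, 25.40) on LK. Then cos ∠KCL = CK·CL / (|CK||CL|), giving 70.84°.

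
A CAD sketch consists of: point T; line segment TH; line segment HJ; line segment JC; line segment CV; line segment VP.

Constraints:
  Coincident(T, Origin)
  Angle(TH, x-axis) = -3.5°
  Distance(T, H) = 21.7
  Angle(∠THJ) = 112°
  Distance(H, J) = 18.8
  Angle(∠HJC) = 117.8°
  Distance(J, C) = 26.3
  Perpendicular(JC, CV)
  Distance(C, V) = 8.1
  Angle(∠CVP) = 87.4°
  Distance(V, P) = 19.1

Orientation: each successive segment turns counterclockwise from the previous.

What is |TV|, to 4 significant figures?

32.77

∠HJC = 117.8° gives JC at 126.7° from the x-axis; with |JC| = 26.3, C = (14.04, 36.73). JC is perpendicular to CV, so CV runs at -143.3°; with |CV| = 8.1, V = (7.541, 31.89). Then |TV| = |V − T| = 32.77.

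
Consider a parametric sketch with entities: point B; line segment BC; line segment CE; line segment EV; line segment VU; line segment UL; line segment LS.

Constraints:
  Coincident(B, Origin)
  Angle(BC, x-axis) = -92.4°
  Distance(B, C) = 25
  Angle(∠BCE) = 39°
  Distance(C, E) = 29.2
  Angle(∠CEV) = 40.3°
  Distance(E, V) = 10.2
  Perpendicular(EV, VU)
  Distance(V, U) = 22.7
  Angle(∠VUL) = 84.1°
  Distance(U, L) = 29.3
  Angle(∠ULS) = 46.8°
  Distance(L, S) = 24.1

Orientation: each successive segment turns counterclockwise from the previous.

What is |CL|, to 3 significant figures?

41.2

EV ⟂ VU, so VU runs at -81.7°; with |VU| = 22.7, U = (11.4, -27.0). ∠VUL = 84.1° gives UL at 14.2° from the x-axis; with |UL| = 29.3, L = (39.9, -19.8). Then |CL| = |L − C| = 41.2.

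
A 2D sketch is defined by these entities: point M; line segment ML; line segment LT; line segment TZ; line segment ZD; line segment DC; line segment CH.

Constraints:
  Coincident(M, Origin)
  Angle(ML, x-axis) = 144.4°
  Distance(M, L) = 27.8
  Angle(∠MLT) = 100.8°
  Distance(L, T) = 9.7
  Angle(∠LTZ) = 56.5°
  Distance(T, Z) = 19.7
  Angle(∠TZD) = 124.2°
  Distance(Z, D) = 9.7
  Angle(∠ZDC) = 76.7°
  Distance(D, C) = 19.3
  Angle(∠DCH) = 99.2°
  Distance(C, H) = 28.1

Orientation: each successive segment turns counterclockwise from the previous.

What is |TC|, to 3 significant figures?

16.5

M is at the origin; ML runs at 144.4° with length 27.8, so L = (-22.6, 16.2). ∠MLT = 100.8° gives LT at -136° from the x-axis; with |LT| = 9.7, T = (-29.6, 9.49). ∠LTZ = 56.5° gives TZ at -12.9° from the x-axis; with |TZ| = 19.7, Z = (-10.4, 5.10). ∠TZD = 124.2° gives ZD at 42.9° from the x-axis; with |ZD| = 9.7, D = (-3.32, 11.7). ∠ZDC = 76.7° gives DC at 146° from the x-axis; with |DC| = 19.3, C = (-19.4, 22.4). Then |TC| = |C − T| = 16.5.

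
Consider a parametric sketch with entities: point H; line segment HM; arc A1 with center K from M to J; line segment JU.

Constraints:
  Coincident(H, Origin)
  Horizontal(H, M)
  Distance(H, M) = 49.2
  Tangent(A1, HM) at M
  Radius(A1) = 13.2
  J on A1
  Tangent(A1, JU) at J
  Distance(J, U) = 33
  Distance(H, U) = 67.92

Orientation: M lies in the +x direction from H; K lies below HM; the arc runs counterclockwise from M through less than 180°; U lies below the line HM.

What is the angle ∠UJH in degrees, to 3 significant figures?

134°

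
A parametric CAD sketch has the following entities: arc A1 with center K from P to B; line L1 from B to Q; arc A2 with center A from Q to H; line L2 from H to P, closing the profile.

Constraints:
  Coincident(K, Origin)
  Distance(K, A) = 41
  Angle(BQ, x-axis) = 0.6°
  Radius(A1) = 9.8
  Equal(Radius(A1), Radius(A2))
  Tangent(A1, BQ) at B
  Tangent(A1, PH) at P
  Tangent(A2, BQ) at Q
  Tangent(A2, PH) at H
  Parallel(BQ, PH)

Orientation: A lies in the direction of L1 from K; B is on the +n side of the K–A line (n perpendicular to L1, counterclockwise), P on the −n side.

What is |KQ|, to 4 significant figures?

42.15

Tangency of A1 to both parallel lines with radius 9.8 puts B and P at K ± 9.8·n: B = (-0.1026, 9.799), P = (0.1026, -9.799). Equal radii place Q and H the same way about A: Q = A + 9.8·n = (40.90, 10.23), H = A − 9.8·n = (41.10, -9.370). Then |KQ| = |Q − K| = 42.15.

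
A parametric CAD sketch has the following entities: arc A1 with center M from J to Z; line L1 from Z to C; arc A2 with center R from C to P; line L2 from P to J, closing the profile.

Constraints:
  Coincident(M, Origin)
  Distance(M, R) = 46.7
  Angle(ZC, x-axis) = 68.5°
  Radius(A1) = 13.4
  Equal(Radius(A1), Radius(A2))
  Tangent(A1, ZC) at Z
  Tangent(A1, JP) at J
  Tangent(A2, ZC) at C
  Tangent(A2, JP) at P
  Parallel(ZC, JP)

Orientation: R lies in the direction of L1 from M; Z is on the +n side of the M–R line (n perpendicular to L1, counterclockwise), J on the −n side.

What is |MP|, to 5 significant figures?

48.584

The slot axis is L1's direction at 68.5°, so u = (cos 68.5°, sin 68.5°) = (0.36650, 0.93042) and n = (−sin 68.5°, cos 68.5°) = (-0.93042, 0.36650). M is at the origin and R lies 46.7 along u from M, so R = 46.7·u = (17.116, 43.451). Tangency of A1 to both parallel lines with radius 13.4 puts Z and J at M ± 13.4·n: Z = (-12.468, 4.9111), J = (12.468, -4.9111). Equal radii place C and P the same way about R: C = R + 13.4·n = (4.6480, 48.362), P = R − 13.4·n = (29.583, 38.539). Then |MP| = |P − M| = 48.584.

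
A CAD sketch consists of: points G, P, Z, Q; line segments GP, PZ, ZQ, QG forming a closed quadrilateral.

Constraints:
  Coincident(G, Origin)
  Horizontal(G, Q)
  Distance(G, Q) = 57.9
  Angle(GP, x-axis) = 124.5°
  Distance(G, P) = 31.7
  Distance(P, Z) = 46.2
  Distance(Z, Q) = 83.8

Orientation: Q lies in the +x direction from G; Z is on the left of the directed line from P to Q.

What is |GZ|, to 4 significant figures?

65.96

Checks: |PZ| = 46.20 ✓; |ZQ| = 83.80 ✓.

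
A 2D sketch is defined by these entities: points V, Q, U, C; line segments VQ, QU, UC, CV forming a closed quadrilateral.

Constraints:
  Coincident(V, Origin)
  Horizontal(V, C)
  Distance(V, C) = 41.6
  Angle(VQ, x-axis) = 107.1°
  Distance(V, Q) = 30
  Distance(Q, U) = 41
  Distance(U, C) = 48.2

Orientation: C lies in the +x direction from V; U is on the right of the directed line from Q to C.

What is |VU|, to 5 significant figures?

13.157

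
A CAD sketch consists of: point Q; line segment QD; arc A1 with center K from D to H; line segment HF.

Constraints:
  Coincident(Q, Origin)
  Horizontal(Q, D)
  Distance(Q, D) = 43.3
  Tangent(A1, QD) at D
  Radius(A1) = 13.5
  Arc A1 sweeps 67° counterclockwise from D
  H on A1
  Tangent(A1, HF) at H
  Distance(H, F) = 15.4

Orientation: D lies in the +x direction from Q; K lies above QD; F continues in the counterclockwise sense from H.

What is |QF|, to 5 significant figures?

65.682

Q is at the origin; QD is horizontal with |QD| = 43.3 and D on the +x side, so D = (43.300, 0.0000). Since A1 is tangent to QD there, KD ⟂ QD, so K = D + (0, 13.5) = (43.300, 13.500). On A1, D sits at bearing -90° from K; a 67° counterclockwise sweep puts H at bearing -23°, so H = K + 13.5·(cos -23°, sin -23°) = (55.727, 8.2251). Tangency of A1 to HF means the radius KH is perpendicular to HF, so HF runs along (−sin -23°, cos -23°); with |HF| = 15.4, F = (61.744, 22.401). Then |QF| = |F − Q| = 65.682.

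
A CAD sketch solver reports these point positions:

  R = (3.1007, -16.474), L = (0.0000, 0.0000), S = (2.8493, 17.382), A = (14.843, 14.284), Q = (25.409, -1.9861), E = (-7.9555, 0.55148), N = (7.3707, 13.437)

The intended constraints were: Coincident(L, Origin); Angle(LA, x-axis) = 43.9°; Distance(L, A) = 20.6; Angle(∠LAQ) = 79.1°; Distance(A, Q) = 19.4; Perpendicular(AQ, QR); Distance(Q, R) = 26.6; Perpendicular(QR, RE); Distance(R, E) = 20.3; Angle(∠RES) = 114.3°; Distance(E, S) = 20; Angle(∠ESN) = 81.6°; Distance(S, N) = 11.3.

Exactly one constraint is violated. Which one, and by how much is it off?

Distance(S, N) = 11.3 — off by 5.30.

L = (0.00, 0.00) ✓; LA at 43.90° ✓; |LA| = 20.60 ✓; ∠LAQ = 79.10° ✓; |AQ| = 19.40 ✓; ∠(AQ, QR) = 90.00° ✓; |QR| = 26.60 ✓; ∠(QR, RE) = 90.00° ✓; |RE| = 20.30 ✓; ∠RES = 114.3° ✓; |ES| = 20.00 ✓; ∠ESN = 81.59° ✓; |SN| = 6.001 ✗.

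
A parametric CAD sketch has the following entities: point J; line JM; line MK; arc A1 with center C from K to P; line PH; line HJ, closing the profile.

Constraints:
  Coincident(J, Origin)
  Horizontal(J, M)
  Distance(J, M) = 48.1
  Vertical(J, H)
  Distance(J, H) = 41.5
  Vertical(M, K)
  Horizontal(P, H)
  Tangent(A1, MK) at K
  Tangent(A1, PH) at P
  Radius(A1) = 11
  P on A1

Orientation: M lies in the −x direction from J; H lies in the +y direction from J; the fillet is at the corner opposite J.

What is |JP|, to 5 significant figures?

55.666

J is at the origin; JM is horizontal with |JM| = 48.1 and M on the −x side, so M = (-48.100, 0.0000). J and H share the same x with |JH| = 41.5 and H on the +y side, so H = (0.0000, 41.500). The virtual corner opposite J is at (-48.100, 41.500). Tangency of A1 to MK means the radius CK is perpendicular to MK and tangency of A1 to PH means the radius CP is perpendicular to PH, with radius 11.0, so the center C sits 11.0 in from both sides at C = (-37.100, 30.500). That places the tangent points at K = (-48.100, 30.500) on MK and P = (-37.100, 41.500) on PH. Then |JP| = |P − J| = 55.666.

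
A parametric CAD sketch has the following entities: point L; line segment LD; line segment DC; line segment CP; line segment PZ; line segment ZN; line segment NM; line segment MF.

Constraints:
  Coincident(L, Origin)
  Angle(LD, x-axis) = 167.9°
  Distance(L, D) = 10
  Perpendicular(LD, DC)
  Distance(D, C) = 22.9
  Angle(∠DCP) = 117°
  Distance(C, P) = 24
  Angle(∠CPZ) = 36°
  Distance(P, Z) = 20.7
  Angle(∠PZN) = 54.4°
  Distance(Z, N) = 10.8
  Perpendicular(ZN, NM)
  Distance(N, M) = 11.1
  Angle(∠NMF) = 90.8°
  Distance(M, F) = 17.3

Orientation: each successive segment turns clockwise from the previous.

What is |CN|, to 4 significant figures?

7.307

∠CPZ = 36.0° gives PZ at -129.1° from the x-axis; with |PZ| = 20.7, Z = (5.160, 14.59). ∠PZN = 54.4° gives ZN at 105.3° from the x-axis; with |ZN| = 10.8, N = (2.311, 25.01). Then |CN| = |N − C| = 7.307.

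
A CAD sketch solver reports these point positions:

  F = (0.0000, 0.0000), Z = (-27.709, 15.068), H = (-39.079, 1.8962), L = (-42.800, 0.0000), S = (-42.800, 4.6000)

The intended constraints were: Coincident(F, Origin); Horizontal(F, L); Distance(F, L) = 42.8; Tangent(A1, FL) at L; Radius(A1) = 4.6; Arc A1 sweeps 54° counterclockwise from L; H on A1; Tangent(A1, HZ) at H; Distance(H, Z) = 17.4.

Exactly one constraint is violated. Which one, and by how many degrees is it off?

Tangent(A1, HZ) at H — off by 4.80°.

F = (0.00, 0.00) ✓; F.y = 0.00, L.y = 0.00 ✓; |FL| = 42.80 ✓; ∠(SL, LF) = 90.00° ✓; |SL| = 4.600 ✓; bearing(S→H) − bearing(S→L) = 54.00° ✓; |SH| = 4.600 ✓; ∠(SH, HZ) = 94.80° ✗; |HZ| = 17.40 ✓.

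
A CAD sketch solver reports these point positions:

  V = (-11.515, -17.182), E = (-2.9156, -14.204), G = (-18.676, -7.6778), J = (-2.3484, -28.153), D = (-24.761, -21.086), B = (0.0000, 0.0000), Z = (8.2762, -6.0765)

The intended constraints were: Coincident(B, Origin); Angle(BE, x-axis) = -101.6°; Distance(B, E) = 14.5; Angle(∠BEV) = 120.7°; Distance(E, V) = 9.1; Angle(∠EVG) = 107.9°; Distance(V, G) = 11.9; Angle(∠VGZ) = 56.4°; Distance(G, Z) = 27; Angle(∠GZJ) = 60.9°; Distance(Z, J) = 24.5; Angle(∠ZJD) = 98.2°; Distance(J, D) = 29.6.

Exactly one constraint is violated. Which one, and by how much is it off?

Distance(J, D) = 29.6 — off by 6.10.

B = (0.00, 0.00) ✓; BE at -101.6° ✓; |BE| = 14.50 ✓; ∠BEV = 120.7° ✓; |EV| = 9.100 ✓; ∠EVG = 107.9° ✓; |VG| = 11.90 ✓; ∠VGZ = 56.40° ✓; |GZ| = 27.00 ✓; ∠GZJ = 60.90° ✓; |ZJ| = 24.50 ✓; ∠ZJD = 98.20° ✓; |JD| = 23.50 ✗.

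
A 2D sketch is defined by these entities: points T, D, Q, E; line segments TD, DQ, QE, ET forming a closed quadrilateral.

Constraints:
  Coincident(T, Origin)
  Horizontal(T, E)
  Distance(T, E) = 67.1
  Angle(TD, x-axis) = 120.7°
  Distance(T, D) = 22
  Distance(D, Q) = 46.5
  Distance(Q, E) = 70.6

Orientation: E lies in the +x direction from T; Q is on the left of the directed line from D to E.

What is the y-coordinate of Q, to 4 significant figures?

52.97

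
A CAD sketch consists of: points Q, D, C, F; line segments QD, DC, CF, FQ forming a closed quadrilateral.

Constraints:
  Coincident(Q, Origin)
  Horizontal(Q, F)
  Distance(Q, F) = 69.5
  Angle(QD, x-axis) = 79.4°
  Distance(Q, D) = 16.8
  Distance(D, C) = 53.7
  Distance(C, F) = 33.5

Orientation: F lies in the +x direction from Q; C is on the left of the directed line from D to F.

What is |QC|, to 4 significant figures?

62.76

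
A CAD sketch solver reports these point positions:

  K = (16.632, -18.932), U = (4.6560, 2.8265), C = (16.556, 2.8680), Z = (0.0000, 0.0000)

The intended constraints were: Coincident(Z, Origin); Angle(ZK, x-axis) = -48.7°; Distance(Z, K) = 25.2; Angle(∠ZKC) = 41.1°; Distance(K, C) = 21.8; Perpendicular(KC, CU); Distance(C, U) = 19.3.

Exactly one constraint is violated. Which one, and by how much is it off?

Distance(C, U) = 19.3 — off by 7.40.

Z = (0.00, 0.00) ✓; ZK at -48.70° ✓; |ZK| = 25.20 ✓; ∠ZKC = 41.10° ✓; |KC| = 21.80 ✓; ∠(KC, CU) = 90.00° ✓; |CU| = 11.90 ✗.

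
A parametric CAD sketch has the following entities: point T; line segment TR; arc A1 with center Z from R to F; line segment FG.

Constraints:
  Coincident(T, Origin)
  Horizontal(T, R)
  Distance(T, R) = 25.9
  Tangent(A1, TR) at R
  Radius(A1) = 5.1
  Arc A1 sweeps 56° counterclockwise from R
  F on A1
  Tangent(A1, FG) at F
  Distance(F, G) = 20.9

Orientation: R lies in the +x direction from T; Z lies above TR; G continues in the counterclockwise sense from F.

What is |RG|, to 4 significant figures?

25.23

T is at the origin; T and R share the same y with |TR| = 25.9 and R on the +x side, so R = (25.90, 0.000). Since A1 is tangent to TR there, ZR ⟂ TR, so Z = R + (0, 5.1) = (25.90, 5.100). On A1, R sits at bearing -90° from Z; a 56° counterclockwise sweep puts F at bearing -34°, so F = Z + 5.1·(cos -34°, sin -34°) = (30.13, 2.248). A1 meets FG tangentially, so ZF is at right angles to FG, so FG runs along (−sin -34°, cos -34°); with |FG| = 20.9, G = (41.82, 19.58). Then |RG| = |G − R| = 25.23.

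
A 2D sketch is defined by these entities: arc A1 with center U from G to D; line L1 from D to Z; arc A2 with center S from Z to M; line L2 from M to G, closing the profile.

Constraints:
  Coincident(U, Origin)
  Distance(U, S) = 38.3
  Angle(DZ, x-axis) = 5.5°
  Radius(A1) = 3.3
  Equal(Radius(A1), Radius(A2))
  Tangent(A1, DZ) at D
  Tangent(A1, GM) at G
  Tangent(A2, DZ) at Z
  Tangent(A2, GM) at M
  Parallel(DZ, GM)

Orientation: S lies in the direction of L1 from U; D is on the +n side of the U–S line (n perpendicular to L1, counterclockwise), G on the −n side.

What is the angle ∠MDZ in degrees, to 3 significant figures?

9.78°

Tangency of A1 to both parallel lines with radius 3.3 puts D and G at U ± 3.3·n: D = (-0.316, 3.28), G = (0.316, -3.28). Equal radii place Z and M the same way about S: Z = S + 3.3·n = (37.8, 6.96), M = S − 3.3·n = (38.4, 0.386). Then cos ∠MDZ = DM·DZ / (|DM||DZ|), giving 9.78°.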